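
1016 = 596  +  420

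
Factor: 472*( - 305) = -2^3*5^1*59^1*61^1 = -  143960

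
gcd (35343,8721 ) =459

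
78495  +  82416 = 160911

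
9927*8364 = 83029428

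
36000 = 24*1500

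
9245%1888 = 1693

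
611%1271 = 611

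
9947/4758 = 2 + 431/4758 = 2.09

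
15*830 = 12450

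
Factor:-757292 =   -  2^2 * 83^1*2281^1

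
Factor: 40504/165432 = 3^(- 1)*83^1 * 113^( - 1) = 83/339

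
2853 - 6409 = - 3556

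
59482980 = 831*71580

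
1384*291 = 402744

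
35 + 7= 42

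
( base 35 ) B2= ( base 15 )1AC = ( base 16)183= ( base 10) 387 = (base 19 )117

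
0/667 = 0 = 0.00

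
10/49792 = 5/24896 = 0.00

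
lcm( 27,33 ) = 297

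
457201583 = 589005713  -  131804130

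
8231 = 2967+5264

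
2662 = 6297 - 3635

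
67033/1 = 67033 = 67033.00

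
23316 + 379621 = 402937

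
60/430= 6/43 = 0.14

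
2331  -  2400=-69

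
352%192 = 160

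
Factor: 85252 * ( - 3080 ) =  -2^5*5^1*7^1*11^1*21313^1 = - 262576160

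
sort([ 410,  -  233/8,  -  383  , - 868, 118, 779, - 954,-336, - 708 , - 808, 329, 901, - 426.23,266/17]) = [ - 954, - 868, - 808, - 708, - 426.23, - 383, - 336, - 233/8, 266/17,118, 329,  410,779,  901 ] 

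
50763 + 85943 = 136706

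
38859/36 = 1079  +  5/12= 1079.42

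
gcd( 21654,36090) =7218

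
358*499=178642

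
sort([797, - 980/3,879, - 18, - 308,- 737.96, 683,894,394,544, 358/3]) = [  -  737.96, - 980/3,- 308, - 18,358/3, 394, 544, 683 , 797, 879, 894]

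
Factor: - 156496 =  - 2^4*9781^1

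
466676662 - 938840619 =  - 472163957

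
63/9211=63/9211=0.01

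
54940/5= 10988 = 10988.00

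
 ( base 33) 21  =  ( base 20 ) 37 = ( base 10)67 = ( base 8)103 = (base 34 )1x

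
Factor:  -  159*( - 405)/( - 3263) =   -  64395/3263 = -3^5*5^1*13^ ( - 1)*53^1*251^( - 1) 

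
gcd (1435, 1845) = 205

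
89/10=8 + 9/10 = 8.90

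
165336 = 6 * 27556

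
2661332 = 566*4702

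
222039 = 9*24671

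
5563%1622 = 697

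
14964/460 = 32+ 61/115 = 32.53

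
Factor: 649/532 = 2^( - 2 )*7^(  -  1)*11^1*19^( - 1)*59^1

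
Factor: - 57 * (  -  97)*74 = 2^1*3^1*19^1*37^1*97^1 = 409146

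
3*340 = 1020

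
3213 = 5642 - 2429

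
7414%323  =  308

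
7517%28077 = 7517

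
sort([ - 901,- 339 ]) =[ -901, - 339 ] 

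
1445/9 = 1445/9 = 160.56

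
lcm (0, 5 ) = 0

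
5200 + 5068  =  10268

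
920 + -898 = 22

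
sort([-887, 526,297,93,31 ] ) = [ - 887,31, 93,297,526 ]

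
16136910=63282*255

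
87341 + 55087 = 142428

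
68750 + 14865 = 83615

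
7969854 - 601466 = 7368388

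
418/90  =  209/45 = 4.64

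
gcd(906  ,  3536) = 2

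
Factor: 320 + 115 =435 =3^1*5^1 * 29^1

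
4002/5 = 4002/5  =  800.40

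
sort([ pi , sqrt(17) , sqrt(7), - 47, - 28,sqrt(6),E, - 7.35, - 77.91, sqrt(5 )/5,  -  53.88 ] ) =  [ - 77.91, - 53.88, - 47,-28, - 7.35, sqrt(5) /5,sqrt( 6),sqrt(7 ) , E, pi , sqrt(17) ] 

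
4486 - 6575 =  - 2089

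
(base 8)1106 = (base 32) i6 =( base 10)582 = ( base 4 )21012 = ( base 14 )2D8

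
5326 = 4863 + 463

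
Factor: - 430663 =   -  430663^1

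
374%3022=374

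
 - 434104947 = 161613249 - 595718196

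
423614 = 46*9209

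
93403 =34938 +58465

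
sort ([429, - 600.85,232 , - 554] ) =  [- 600.85, - 554, 232, 429 ]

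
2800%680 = 80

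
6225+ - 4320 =1905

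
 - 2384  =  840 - 3224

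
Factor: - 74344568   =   - 2^3*19^1 * 489109^1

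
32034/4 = 16017/2 = 8008.50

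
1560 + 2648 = 4208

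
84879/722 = 84879/722  =  117.56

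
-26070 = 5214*(-5)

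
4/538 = 2/269 = 0.01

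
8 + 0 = 8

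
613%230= 153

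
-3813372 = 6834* ( - 558)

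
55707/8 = 55707/8 = 6963.38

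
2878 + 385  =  3263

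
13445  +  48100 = 61545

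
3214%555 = 439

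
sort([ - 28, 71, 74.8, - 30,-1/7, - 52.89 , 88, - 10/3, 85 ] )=[  -  52.89, - 30, - 28, - 10/3 , - 1/7, 71, 74.8, 85,  88]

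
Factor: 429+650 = 1079 = 13^1*83^1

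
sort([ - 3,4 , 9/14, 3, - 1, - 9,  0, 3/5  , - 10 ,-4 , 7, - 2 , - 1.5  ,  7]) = [  -  10, - 9, - 4, - 3, - 2, - 1.5, - 1, 0,3/5 , 9/14, 3,4 , 7, 7]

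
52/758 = 26/379 =0.07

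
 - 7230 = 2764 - 9994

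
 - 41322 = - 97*426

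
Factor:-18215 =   -  5^1*3643^1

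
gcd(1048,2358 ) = 262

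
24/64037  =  24/64037= 0.00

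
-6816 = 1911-8727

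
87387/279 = 313 + 20/93 = 313.22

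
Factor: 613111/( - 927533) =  - 19^1*23^2*61^1*927533^ (-1)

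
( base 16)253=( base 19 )1C6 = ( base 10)595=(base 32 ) IJ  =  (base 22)151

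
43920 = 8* 5490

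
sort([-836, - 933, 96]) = [  -  933, - 836, 96]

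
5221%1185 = 481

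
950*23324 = 22157800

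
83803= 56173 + 27630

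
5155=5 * 1031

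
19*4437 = 84303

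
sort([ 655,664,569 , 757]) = [569, 655,664,757 ]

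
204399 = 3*68133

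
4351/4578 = 4351/4578 = 0.95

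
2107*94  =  198058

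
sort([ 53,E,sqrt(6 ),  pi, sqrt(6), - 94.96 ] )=[-94.96, sqrt( 6 ),sqrt(6), E,  pi, 53]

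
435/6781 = 435/6781 = 0.06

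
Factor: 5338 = 2^1 * 17^1*157^1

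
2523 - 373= 2150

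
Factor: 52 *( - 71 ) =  - 2^2* 13^1* 71^1  =  -3692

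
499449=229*2181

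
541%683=541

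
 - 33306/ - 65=2562/5 = 512.40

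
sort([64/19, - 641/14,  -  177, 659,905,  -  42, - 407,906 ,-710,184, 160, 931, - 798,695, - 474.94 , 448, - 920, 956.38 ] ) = [-920, -798,-710,-474.94 ,-407, - 177, - 641/14, - 42, 64/19,160,184,448,659,695, 905 , 906,  931,  956.38 ]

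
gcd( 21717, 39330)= 171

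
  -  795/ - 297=2 + 67/99 = 2.68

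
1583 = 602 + 981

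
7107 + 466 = 7573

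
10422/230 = 5211/115 = 45.31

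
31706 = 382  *83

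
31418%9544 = 2786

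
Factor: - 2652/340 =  - 39/5 = - 3^1*5^( - 1)*13^1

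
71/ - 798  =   - 1 + 727/798 = - 0.09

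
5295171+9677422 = 14972593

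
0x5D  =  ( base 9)113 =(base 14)69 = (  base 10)93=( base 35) 2n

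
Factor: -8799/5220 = -2933/1740=-2^ ( - 2)*3^ ( - 1 )*5^(  -  1 ) *7^1*29^(-1 )*419^1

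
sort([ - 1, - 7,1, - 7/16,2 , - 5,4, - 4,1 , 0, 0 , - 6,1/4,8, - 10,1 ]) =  [ - 10, - 7,-6,-5, - 4  , - 1, - 7/16 , 0 , 0, 1/4,  1, 1, 1,2, 4,8 ] 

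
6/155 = 6/155 = 0.04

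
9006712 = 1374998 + 7631714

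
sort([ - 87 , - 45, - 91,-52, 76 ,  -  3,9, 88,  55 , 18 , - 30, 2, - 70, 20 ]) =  [ - 91,-87, - 70, - 52, - 45, - 30, -3, 2,9,18, 20,55,76, 88]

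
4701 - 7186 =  - 2485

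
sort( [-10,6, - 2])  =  [ -10, - 2,6 ] 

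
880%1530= 880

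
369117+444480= 813597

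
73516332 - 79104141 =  - 5587809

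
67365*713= 48031245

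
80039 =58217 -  - 21822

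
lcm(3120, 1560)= 3120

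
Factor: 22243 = 13^1*29^1*59^1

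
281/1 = 281 = 281.00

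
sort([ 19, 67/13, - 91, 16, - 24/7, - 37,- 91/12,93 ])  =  [ - 91, - 37,-91/12, - 24/7,67/13, 16, 19,93]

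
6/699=2/233 = 0.01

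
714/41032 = 357/20516 =0.02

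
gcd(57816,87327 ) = 9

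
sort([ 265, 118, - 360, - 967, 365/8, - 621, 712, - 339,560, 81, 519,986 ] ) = [ - 967,  -  621 , - 360, - 339, 365/8, 81, 118,  265, 519, 560 , 712, 986 ] 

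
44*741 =32604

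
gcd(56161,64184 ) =8023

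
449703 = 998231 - 548528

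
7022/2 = 3511 = 3511.00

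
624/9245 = 624/9245=0.07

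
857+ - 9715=-8858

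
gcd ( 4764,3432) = 12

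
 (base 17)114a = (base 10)5280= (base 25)8b5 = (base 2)1010010100000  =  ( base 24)940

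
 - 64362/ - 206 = 32181/103= 312.44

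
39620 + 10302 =49922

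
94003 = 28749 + 65254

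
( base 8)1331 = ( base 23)18G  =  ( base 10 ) 729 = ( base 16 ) 2D9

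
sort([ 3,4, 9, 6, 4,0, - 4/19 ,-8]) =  [-8, - 4/19,0, 3, 4 , 4 , 6,  9]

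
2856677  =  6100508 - 3243831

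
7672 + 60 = 7732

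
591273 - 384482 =206791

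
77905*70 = 5453350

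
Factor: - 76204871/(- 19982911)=13^(-1)* 1669^1 *45659^1*1537147^ (-1) 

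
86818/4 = 43409/2 = 21704.50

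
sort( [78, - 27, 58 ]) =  [ - 27, 58,78]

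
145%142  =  3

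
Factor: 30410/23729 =2^1*5^1*61^(-1) * 389^(-1 )*3041^1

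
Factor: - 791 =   -  7^1  *113^1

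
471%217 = 37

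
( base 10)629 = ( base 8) 1165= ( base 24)125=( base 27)N8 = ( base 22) 16D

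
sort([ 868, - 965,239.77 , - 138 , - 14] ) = [ - 965, - 138, - 14,239.77 , 868]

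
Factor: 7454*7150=2^2*5^2*11^1*13^1*  3727^1 = 53296100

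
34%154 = 34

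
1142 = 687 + 455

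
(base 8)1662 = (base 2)1110110010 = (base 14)4B8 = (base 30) 11G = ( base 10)946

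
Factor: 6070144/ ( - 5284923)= -2^7*3^( - 1)*7^( - 1) * 47^1*1009^1*251663^(-1)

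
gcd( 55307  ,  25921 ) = 7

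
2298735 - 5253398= - 2954663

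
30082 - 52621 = -22539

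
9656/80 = 1207/10 = 120.70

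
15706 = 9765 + 5941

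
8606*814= 7005284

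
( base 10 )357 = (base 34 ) ah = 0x165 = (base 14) 1b7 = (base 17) 140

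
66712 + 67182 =133894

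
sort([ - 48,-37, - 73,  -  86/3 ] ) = [ - 73,-48, -37, - 86/3 ] 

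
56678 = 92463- 35785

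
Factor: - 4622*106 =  - 489932  =  -2^2*53^1 * 2311^1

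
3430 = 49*70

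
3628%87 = 61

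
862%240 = 142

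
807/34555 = 807/34555= 0.02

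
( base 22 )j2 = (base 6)1540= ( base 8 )644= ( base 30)e0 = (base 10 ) 420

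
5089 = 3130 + 1959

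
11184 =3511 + 7673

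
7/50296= 7/50296 =0.00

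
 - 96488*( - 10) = 964880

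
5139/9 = 571 = 571.00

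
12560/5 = 2512 = 2512.00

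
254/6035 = 254/6035 =0.04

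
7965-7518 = 447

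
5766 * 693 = 3995838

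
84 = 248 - 164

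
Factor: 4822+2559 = 7381 = 11^2*61^1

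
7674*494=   3790956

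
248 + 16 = 264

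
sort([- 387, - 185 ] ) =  [-387, - 185 ]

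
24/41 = 24/41 = 0.59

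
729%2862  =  729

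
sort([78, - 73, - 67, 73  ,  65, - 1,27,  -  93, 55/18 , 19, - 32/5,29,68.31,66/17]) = [ -93, -73, - 67, - 32/5, - 1, 55/18, 66/17,19,27, 29, 65,68.31, 73,78]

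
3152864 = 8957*352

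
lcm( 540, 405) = 1620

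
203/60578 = 29/8654=0.00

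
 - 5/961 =-5/961 = - 0.01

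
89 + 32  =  121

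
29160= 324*90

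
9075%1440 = 435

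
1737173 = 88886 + 1648287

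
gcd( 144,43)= 1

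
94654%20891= 11090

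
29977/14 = 2141+3/14 = 2141.21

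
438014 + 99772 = 537786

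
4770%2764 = 2006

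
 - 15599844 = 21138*(  -  738 ) 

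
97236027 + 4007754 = 101243781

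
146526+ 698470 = 844996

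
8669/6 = 1444  +  5/6 = 1444.83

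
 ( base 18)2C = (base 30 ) 1i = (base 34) 1e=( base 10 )48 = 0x30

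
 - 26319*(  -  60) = 1579140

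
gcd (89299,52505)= 1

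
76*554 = 42104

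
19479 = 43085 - 23606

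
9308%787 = 651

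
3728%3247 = 481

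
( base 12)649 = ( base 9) 1233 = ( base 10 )921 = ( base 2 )1110011001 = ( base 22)1JJ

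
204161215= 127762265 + 76398950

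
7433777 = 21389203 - 13955426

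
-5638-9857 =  -15495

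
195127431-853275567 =-658148136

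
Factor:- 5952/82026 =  - 2^5*3^(  -  2 )*7^(-2 ) = -32/441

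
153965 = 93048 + 60917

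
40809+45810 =86619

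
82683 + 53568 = 136251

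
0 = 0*54296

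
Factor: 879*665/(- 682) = -584535/682 = -2^( - 1)*3^1*5^1*  7^1*11^( - 1 )*19^1* 31^(-1 )*293^1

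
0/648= 0 = 0.00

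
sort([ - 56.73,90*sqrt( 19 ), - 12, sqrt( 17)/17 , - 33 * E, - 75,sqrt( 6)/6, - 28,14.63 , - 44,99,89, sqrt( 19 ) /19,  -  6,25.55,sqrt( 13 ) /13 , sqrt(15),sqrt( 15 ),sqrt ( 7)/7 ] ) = [ - 33*E, - 75,-56.73 , - 44, - 28, - 12,  -  6, sqrt( 19)/19 , sqrt ( 17)/17,sqrt(13 )/13,sqrt (7)/7 , sqrt(6) /6,  sqrt(15),  sqrt(15 ), 14.63, 25.55,89, 99, 90*sqrt(19)]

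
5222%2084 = 1054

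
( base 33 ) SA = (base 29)136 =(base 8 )1646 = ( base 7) 2503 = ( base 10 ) 934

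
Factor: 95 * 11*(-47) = -5^1*11^1*19^1 * 47^1 = - 49115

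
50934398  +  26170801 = 77105199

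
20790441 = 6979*2979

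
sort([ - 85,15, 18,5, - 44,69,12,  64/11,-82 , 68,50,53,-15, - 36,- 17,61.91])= [ -85, - 82, - 44,  -  36, - 17, - 15,5, 64/11,12,  15 , 18, 50,53,61.91, 68,69]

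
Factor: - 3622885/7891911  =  - 3^( - 5)*5^1*7^1*47^(-1)*691^( - 1)*103511^1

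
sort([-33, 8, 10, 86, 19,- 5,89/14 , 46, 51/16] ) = [ - 33,-5, 51/16,89/14,  8,10,  19, 46,  86]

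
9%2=1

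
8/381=8/381= 0.02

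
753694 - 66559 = 687135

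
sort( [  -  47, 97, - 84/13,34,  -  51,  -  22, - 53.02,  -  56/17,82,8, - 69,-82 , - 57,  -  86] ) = [-86,  -  82,-69,  -  57,  -  53.02, - 51, - 47,-22, - 84/13, - 56/17,8,34, 82,97 ] 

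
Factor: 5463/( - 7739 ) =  - 3^2*71^(-1)*109^( - 1)*607^1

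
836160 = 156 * 5360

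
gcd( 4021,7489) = 1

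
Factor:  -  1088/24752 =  - 2^2*7^ ( - 1 )*13^( - 1 ) = - 4/91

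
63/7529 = 63/7529 = 0.01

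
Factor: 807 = 3^1*269^1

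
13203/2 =13203/2 = 6601.50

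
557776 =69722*8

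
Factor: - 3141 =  - 3^2*349^1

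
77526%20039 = 17409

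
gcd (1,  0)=1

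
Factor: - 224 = - 2^5*7^1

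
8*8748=69984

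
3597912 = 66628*54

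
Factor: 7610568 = 2^3*3^1*7^1*89^1*509^1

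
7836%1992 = 1860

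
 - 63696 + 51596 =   -  12100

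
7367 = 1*7367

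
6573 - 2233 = 4340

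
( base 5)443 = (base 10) 123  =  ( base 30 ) 43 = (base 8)173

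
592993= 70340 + 522653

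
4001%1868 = 265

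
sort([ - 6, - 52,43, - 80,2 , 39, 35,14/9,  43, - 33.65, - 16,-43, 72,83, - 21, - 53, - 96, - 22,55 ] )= [ - 96, - 80, - 53, - 52, - 43  , - 33.65, - 22 , - 21, - 16, - 6 , 14/9,2,35,39,43, 43,55,72,83] 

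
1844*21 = 38724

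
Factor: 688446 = 2^1*3^3*11^1*19^1*61^1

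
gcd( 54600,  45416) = 56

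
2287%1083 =121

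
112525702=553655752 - 441130050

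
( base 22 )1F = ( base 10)37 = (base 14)29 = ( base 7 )52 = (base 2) 100101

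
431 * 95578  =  41194118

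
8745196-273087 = 8472109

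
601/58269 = 601/58269 = 0.01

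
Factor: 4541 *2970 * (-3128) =-2^4*3^3*5^1*11^1*17^1*19^1*23^1*239^1 = -42186616560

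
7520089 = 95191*79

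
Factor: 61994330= 2^1*5^1 * 6199433^1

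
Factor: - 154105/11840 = -833/64 = - 2^( - 6)*7^2*17^1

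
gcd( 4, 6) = 2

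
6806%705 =461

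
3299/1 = 3299=3299.00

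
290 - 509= -219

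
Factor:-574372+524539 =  - 3^2*7^2*113^1 = - 49833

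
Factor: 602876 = 2^2*23^1*6553^1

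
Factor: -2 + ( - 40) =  - 42  =  - 2^1*3^1*7^1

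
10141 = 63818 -53677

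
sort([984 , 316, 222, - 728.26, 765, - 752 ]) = [ - 752, - 728.26, 222 , 316, 765, 984 ] 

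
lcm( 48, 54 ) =432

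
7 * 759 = 5313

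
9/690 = 3/230  =  0.01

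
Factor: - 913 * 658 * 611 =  - 367060694 = - 2^1*7^1*11^1 * 13^1 * 47^2 * 83^1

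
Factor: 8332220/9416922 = 2^1*3^(-1 ) * 5^1 * 13^1*73^1*439^1*1569487^(  -  1) = 4166110/4708461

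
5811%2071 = 1669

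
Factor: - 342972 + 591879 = 3^1*29^1*2861^1 = 248907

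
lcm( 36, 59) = 2124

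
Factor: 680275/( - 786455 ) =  - 136055/157291 = - 5^1*27211^1*157291^( - 1)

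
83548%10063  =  3044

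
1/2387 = 1/2387 = 0.00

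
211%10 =1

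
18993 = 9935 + 9058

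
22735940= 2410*9434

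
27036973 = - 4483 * (-6031) 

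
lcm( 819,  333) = 30303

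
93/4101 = 31/1367 = 0.02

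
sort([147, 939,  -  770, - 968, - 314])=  [ - 968,  -  770,- 314,147 , 939 ]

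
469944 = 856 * 549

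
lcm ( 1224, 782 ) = 28152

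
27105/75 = 361+2/5 = 361.40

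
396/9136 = 99/2284 = 0.04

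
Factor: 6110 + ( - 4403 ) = 1707 = 3^1*569^1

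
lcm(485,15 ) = 1455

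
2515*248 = 623720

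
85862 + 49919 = 135781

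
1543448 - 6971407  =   - 5427959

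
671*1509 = 1012539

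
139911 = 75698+64213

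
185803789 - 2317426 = 183486363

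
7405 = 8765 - 1360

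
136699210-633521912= - 496822702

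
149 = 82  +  67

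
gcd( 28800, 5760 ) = 5760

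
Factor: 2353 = 13^1*181^1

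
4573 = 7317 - 2744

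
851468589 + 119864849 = 971333438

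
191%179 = 12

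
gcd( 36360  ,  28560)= 120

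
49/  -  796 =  - 49/796 = -  0.06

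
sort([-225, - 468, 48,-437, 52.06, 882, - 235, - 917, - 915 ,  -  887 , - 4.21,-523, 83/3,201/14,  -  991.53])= [  -  991.53, - 917, - 915,-887, - 523, - 468,  -  437,-235,-225, - 4.21, 201/14,83/3,48,  52.06,  882 ] 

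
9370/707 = 13 + 179/707  =  13.25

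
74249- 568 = 73681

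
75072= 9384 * 8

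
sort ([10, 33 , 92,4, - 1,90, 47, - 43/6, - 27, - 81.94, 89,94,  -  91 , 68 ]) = [- 91, - 81.94, - 27,-43/6, - 1, 4, 10, 33, 47, 68, 89, 90, 92, 94]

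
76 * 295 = 22420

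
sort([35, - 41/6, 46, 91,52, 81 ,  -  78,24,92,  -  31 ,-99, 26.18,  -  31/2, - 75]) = [ - 99, - 78,  -  75, - 31, - 31/2,-41/6,24, 26.18,35, 46,52,81,91, 92]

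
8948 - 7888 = 1060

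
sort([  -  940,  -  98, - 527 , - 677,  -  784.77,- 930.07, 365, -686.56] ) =[ - 940 ,-930.07, - 784.77, - 686.56,  -  677, - 527, - 98,365]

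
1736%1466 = 270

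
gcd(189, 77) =7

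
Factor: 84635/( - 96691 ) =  - 5^1*7^( - 1)*  19^ ( - 1 )*727^( - 1 ) * 16927^1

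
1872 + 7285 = 9157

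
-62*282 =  - 17484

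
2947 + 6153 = 9100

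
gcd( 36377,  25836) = 1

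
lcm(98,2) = 98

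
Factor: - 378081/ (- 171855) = 5^( - 1 )*11^1 = 11/5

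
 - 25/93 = - 25/93 = - 0.27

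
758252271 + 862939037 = 1621191308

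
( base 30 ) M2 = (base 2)1010010110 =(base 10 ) 662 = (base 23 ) 15i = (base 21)1ab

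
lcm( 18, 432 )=432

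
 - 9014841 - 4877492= - 13892333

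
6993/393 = 2331/131 = 17.79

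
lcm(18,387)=774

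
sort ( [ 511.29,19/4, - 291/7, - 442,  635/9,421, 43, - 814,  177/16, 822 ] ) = [ - 814, - 442,-291/7,19/4,177/16,43,635/9, 421,511.29,822 ]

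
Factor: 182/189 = 2^1*3^(- 3 ) * 13^1 = 26/27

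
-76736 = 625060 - 701796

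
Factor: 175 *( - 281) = -49175 =- 5^2*7^1*281^1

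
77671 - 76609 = 1062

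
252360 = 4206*60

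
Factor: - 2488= - 2^3*311^1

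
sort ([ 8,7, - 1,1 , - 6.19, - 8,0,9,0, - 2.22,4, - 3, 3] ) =[  -  8,-6.19, - 3,-2.22, - 1,0 , 0,1,3,4,7,8, 9]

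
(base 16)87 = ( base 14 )99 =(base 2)10000111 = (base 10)135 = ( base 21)69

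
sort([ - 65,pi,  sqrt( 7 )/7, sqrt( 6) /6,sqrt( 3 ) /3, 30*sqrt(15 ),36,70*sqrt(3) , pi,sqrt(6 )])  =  [  -  65, sqrt (7 ) /7, sqrt( 6)/6,sqrt( 3) /3, sqrt (6 ), pi,  pi, 36, 30*sqrt(15),70*sqrt (3)]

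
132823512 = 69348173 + 63475339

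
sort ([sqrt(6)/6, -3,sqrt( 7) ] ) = [-3, sqrt(6) /6,sqrt(7 ) ]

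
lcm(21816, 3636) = 21816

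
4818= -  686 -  - 5504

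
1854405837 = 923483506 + 930922331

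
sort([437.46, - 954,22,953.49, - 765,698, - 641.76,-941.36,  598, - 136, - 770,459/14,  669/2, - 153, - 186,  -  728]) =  [ - 954, - 941.36, - 770, - 765, - 728, - 641.76, - 186, - 153, - 136 , 22, 459/14,669/2,437.46  ,  598,698,953.49]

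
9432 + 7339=16771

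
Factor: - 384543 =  - 3^2*42727^1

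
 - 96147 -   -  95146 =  - 1001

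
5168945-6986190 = -1817245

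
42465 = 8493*5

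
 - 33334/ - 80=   416 + 27/40 = 416.68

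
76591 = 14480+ 62111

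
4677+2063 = 6740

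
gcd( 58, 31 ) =1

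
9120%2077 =812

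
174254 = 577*302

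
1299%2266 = 1299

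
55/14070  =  11/2814 = 0.00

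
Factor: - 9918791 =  - 31^1*53^1*6037^1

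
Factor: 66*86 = 5676 = 2^2*3^1*11^1*43^1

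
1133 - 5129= - 3996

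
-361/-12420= 361/12420 = 0.03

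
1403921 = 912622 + 491299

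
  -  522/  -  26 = 20+1/13 = 20.08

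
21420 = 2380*9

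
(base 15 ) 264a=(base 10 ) 8170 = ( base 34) 72A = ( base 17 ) 1B4A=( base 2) 1111111101010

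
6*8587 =51522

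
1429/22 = 64 + 21/22 = 64.95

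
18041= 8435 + 9606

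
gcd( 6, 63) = 3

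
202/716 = 101/358 = 0.28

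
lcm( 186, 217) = 1302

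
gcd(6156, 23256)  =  684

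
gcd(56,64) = 8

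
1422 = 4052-2630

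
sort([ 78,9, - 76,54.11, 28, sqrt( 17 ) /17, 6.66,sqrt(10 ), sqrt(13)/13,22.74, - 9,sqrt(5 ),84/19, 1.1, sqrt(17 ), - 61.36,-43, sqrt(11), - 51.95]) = [ - 76,-61.36, - 51.95, - 43, - 9,sqrt( 17) /17,sqrt (13)/13,1.1,sqrt(5), sqrt ( 10 ), sqrt ( 11 ), sqrt( 17 ),84/19 , 6.66,9, 22.74, 28, 54.11,78 ]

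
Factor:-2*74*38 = -5624 =-2^3*19^1 * 37^1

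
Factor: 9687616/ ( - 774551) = -2^6*229^1*661^1*774551^( - 1) 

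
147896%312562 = 147896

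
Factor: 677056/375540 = 2^4* 3^( - 1)*5^( - 1)*11^( - 1)*71^1*149^1*569^(-1) = 169264/93885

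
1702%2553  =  1702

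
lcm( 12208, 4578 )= 36624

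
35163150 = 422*83325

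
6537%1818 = 1083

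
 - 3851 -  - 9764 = 5913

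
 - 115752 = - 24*4823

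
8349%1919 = 673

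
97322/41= 97322/41=2373.71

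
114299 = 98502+15797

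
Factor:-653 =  - 653^1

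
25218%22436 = 2782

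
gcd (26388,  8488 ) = 4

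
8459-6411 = 2048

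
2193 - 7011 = -4818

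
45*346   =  15570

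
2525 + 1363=3888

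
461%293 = 168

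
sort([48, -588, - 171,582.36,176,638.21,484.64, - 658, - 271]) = [ - 658, - 588, - 271, - 171 , 48, 176, 484.64,  582.36,638.21 ] 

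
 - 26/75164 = -13/37582 = - 0.00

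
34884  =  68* 513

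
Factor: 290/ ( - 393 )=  - 2^1*3^(- 1) * 5^1*29^1*131^ ( - 1 ) 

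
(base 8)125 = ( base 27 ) 34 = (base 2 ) 1010101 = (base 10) 85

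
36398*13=473174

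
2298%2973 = 2298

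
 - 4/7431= -1 + 7427/7431 = -0.00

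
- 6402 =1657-8059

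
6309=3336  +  2973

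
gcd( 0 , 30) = 30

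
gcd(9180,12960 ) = 540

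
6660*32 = 213120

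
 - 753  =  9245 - 9998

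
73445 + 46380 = 119825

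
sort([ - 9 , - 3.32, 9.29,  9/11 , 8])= [-9,  -  3.32, 9/11,  8,9.29]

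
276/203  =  1 + 73/203 = 1.36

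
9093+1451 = 10544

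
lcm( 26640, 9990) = 79920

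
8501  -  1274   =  7227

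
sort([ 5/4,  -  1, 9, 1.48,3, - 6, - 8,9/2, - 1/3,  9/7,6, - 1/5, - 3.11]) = [ - 8, - 6, - 3.11, - 1, - 1/3 , - 1/5,5/4,  9/7, 1.48,3,  9/2,6,9]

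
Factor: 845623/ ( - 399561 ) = -3^( - 1 )*133187^ ( - 1 )*845623^1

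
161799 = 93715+68084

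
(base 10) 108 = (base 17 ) 66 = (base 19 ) 5d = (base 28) 3O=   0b1101100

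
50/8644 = 25/4322 = 0.01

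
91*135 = 12285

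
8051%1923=359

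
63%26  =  11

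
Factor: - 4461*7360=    - 32832960 = - 2^6*3^1*5^1*23^1 * 1487^1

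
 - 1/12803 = - 1/12803 = -0.00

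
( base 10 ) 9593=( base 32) 9bp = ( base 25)f8i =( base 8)22571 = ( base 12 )5675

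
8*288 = 2304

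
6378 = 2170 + 4208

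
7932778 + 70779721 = 78712499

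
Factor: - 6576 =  - 2^4*3^1*137^1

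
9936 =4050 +5886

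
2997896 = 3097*968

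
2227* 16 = 35632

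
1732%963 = 769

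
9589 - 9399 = 190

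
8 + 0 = 8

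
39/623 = 39/623= 0.06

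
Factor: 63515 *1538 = 97686070= 2^1*5^1*769^1*12703^1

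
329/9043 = 329/9043 = 0.04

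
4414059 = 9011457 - 4597398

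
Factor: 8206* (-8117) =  -66608102 = -2^1 * 11^1* 373^1*8117^1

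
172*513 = 88236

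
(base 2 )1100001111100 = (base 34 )5ec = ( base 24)al4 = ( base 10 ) 6268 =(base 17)14BC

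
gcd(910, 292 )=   2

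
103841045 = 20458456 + 83382589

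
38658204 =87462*442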